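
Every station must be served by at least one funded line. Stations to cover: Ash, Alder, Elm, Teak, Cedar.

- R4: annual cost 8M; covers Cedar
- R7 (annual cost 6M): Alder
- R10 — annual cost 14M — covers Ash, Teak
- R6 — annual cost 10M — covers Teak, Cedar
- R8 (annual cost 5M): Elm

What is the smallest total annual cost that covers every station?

33

This is a weighted set-cover instance.
The greedy cost-per-new-station heuristic would pick R6, R8, R7, and R10 for 35, but a cheaper cover exists.
Choose R4, R7, R10, and R8: together they cover Ash, Alder, Elm, Teak, Cedar — every station.
Total annual cost: 8 + 6 + 14 + 5 = 33.
No cover costs less than 33.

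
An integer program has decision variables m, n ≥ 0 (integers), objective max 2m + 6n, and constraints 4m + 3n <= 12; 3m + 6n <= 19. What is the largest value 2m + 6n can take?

The continuous relaxation peaks at (0, 3.17) with value 19.00; rounding to a feasible lattice point costs some objective.
(m,n)=(0,3): 4·0+3·3=9≤12, 3·0+6·3=18≤19, objective 18.
(m,n)=(1,2): 4·1+3·2=10≤12, 3·1+6·2=15≤19, objective 14.
(m,n)=(0,2): 4·0+3·2=6≤12, 3·0+6·2=12≤19, objective 12.
Maximum is 18 at (m,n)=(0,3).

18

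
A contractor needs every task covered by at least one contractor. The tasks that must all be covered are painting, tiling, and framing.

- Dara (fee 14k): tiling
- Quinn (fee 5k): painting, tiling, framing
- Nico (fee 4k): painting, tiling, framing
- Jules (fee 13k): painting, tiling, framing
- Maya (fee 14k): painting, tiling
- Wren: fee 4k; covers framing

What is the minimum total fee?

Nico alone covers painting, tiling, framing — every task.
Total fee: 4.
No cover costs less than 4.

4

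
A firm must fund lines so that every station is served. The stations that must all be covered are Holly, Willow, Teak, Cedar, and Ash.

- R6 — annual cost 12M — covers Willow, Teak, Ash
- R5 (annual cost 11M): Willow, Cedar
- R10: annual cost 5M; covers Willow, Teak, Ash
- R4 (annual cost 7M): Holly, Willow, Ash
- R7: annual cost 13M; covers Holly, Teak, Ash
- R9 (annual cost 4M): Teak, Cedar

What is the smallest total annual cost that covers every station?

11

This is a weighted set-cover instance.
Choose R4 and R9: together they cover Holly, Willow, Teak, Cedar, Ash — every station.
Total annual cost: 7 + 4 = 11.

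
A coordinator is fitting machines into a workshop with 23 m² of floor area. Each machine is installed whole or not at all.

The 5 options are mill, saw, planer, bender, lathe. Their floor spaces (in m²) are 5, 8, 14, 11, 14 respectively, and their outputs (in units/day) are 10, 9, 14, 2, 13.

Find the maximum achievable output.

24

saw + planer: floor space 8 + 14 = 22 ≤ 23, output 9 + 14 = 23.
mill + planer: floor space 5 + 14 = 19 ≤ 23, output 10 + 14 = 24.
mill + lathe: floor space 5 + 14 = 19 ≤ 23, output 10 + 13 = 23.
Best is mill and planer with total output 24.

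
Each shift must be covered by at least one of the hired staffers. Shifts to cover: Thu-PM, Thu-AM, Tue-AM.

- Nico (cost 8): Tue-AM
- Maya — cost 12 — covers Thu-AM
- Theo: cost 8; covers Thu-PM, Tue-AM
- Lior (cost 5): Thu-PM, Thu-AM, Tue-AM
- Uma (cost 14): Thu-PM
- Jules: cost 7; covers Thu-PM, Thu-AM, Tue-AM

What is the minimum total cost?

Lior alone covers Thu-PM, Thu-AM, Tue-AM — every shift.
Total cost: 5.
No cover costs less than 5.

5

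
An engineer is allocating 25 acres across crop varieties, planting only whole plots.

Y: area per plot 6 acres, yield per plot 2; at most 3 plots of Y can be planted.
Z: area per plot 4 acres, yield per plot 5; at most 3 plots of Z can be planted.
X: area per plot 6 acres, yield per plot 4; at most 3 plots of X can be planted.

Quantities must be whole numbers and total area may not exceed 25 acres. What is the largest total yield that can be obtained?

23

Z has the best ratio (5/4); taking only Z gives at most 3×5 = 15 (stopped by the supply cap of 3).
Mixing does better — 3×Z and 2×X: area 24 ≤ 25, yield 3·5 + 2·4 = 23.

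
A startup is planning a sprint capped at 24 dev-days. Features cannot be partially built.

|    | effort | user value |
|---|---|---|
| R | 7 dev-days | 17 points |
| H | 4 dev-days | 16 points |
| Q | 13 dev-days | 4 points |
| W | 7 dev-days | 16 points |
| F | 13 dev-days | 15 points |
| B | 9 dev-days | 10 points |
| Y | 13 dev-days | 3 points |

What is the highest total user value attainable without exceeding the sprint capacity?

49

Allowing fractional choices, the relaxed optimum would be about 55.9, but features are indivisible.
R + H + W: effort 7 + 4 + 7 = 18 ≤ 24, user value 17 + 16 + 16 = 49.
H + W + F: effort 4 + 7 + 13 = 24 ≤ 24, user value 16 + 16 + 15 = 47.
R + H + F: effort 7 + 4 + 13 = 24 ≤ 24, user value 17 + 16 + 15 = 48.
Best is R, H, and W with total user value 49.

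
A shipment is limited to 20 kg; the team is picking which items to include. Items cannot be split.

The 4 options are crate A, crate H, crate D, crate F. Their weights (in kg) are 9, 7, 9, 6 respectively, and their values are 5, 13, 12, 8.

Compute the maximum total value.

Take crate H and crate D: weight 7 + 9 = 16 ≤ 20, value 13 + 12 = 25.
No other feasible combination does better.

25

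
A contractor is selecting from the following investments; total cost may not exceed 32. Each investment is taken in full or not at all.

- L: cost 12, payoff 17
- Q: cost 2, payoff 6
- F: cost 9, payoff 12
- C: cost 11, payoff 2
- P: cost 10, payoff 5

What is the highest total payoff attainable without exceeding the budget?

35

L + F + P: cost 12 + 9 + 10 = 31 ≤ 32, payoff 17 + 12 + 5 = 34.
L + Q + F: cost 12 + 2 + 9 = 23 ≤ 32, payoff 17 + 6 + 12 = 35.
Best is L, Q, and F with total payoff 35.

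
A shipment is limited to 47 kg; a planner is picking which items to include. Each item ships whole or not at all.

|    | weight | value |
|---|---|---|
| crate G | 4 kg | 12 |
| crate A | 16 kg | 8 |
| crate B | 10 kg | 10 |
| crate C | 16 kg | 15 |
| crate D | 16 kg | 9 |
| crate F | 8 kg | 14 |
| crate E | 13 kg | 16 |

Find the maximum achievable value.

crate G + crate C + crate F + crate E: weight 4 + 16 + 8 + 13 = 41 ≤ 47, value 12 + 15 + 14 + 16 = 57.
crate B + crate C + crate F + crate E: weight 10 + 16 + 8 + 13 = 47 ≤ 47, value 10 + 15 + 14 + 16 = 55.
Best is crate G, crate C, crate F, and crate E with total value 57.

57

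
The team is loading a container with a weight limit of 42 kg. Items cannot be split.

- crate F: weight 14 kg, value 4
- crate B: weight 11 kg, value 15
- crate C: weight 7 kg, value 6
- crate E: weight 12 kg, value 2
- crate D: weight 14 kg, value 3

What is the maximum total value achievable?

This is an integer program with binary decision variables.
Allowing fractional choices, the relaxed optimum would be about 27.1, but items are indivisible.
crate F + crate B + crate C: weight 14 + 11 + 7 = 32 ≤ 42, value 4 + 15 + 6 = 25.
crate B + crate C + crate D: weight 11 + 7 + 14 = 32 ≤ 42, value 15 + 6 + 3 = 24.
crate B + crate C + crate E: weight 11 + 7 + 12 = 30 ≤ 42, value 15 + 6 + 2 = 23.
Best is crate F, crate B, and crate C with total value 25.

25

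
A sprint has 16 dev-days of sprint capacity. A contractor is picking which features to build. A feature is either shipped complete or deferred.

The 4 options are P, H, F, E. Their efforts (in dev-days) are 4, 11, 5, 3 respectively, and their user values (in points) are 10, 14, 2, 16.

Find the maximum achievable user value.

30

Allowing fractional choices, the relaxed optimum would be about 37.5, but features are indivisible.
P + E: effort 4 + 3 = 7 ≤ 16, user value 10 + 16 = 26.
P + F + E: effort 4 + 5 + 3 = 12 ≤ 16, user value 10 + 2 + 16 = 28.
H + E: effort 11 + 3 = 14 ≤ 16, user value 14 + 16 = 30.
Best is H and E with total user value 30.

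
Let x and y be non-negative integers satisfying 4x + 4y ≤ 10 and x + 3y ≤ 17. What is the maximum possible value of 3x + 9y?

18

(x,y)=(0,2): 4·0+4·2=8≤10, 1·0+3·2=6≤17, objective 18.
(x,y)=(1,1): 4·1+4·1=8≤10, 1·1+3·1=4≤17, objective 12.
(x,y)=(0,1): 4·0+4·1=4≤10, 1·0+3·1=3≤17, objective 9.
No feasible integer point exceeds 18.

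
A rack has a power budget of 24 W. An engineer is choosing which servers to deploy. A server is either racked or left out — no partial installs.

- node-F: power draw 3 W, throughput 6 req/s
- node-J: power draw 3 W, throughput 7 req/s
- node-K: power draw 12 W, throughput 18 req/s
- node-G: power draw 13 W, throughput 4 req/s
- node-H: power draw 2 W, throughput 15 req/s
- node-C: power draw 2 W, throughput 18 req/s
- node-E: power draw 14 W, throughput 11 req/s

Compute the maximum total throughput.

node-F + node-J + node-K + node-H + node-C: power draw 3 + 3 + 12 + 2 + 2 = 22 ≤ 24, throughput 6 + 7 + 18 + 15 + 18 = 64.
node-J + node-K + node-H + node-C: power draw 3 + 12 + 2 + 2 = 19 ≤ 24, throughput 7 + 18 + 15 + 18 = 58.
Best is node-F, node-J, node-K, node-H, and node-C with total throughput 64.

64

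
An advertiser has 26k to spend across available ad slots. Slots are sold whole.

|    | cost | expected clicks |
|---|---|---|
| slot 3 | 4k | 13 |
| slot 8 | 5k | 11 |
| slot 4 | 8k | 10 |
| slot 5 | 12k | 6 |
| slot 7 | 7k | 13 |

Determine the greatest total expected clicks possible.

Allowing fractional choices, the relaxed optimum would be about 48.0, but ad slots are indivisible.
slot 3 + slot 8 + slot 7: cost 4 + 5 + 7 = 16 ≤ 26, expected clicks 13 + 11 + 13 = 37.
slot 3 + slot 8 + slot 4 + slot 7: cost 4 + 5 + 8 + 7 = 24 ≤ 26, expected clicks 13 + 11 + 10 + 13 = 47.
slot 3 + slot 4 + slot 7: cost 4 + 8 + 7 = 19 ≤ 26, expected clicks 13 + 10 + 13 = 36.
Best is slot 3, slot 8, slot 4, and slot 7 with total expected clicks 47.

47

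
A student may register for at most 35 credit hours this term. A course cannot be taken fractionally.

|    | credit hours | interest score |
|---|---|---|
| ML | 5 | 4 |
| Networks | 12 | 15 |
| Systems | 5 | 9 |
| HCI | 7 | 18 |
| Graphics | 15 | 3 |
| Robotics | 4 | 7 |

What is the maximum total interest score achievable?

ML + Networks + Systems + HCI + Robotics: credit hours 5 + 12 + 5 + 7 + 4 = 33 ≤ 35, interest score 4 + 15 + 9 + 18 + 7 = 53.
ML + Networks + Systems + HCI: credit hours 5 + 12 + 5 + 7 = 29 ≤ 35, interest score 4 + 15 + 9 + 18 = 46.
Networks + Systems + HCI + Robotics: credit hours 12 + 5 + 7 + 4 = 28 ≤ 35, interest score 15 + 9 + 18 + 7 = 49.
Best is ML, Networks, Systems, HCI, and Robotics with total interest score 53.

53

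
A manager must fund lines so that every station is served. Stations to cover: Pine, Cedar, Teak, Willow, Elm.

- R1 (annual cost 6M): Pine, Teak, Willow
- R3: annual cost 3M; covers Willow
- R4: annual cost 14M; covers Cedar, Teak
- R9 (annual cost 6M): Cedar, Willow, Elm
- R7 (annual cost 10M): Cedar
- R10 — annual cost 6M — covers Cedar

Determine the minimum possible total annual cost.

12

Choose R1 and R9: together they cover Pine, Cedar, Teak, Willow, Elm — every station.
Total annual cost: 6 + 6 = 12.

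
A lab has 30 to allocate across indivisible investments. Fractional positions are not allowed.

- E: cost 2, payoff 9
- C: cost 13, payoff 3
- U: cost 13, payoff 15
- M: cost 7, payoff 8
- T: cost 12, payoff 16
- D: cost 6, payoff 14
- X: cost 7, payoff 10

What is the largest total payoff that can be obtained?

49

Allowing fractional choices, the relaxed optimum would be about 52.5, but investments are indivisible.
E + U + D + X: cost 2 + 13 + 6 + 7 = 28 ≤ 30, payoff 9 + 15 + 14 + 10 = 48.
E + T + D + X: cost 2 + 12 + 6 + 7 = 27 ≤ 30, payoff 9 + 16 + 14 + 10 = 49.
E + M + T + D: cost 2 + 7 + 12 + 6 = 27 ≤ 30, payoff 9 + 8 + 16 + 14 = 47.
Best is E, T, D, and X with total payoff 49.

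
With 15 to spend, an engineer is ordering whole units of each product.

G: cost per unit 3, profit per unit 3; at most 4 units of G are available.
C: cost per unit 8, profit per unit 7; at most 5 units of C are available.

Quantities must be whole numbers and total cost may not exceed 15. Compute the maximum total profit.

13

G has the best ratio (3/3); taking only G gives at most 4×3 = 12 (stopped by the supply cap of 4).
Mixing does better — 2×G and 1×C: cost 14 ≤ 15, profit 2·3 + 1·7 = 13.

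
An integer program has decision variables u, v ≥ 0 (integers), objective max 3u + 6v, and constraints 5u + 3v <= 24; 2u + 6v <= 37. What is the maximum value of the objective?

(u,v)=(0,6): 5·0+3·6=18≤24, 2·0+6·6=36≤37, objective 36.
(u,v)=(1,5): 5·1+3·5=20≤24, 2·1+6·5=32≤37, objective 33.
The best lattice point is (0,6), giving 36.

36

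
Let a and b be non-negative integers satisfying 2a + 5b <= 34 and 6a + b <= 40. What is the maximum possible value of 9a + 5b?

74

(a,b)=(6,4): 2·6+5·4=32≤34, 6·6+1·4=40≤40, objective 74.
(a,b)=(6,3): 2·6+5·3=27≤34, 6·6+1·3=39≤40, objective 69.
The best lattice point is (6,4), giving 74.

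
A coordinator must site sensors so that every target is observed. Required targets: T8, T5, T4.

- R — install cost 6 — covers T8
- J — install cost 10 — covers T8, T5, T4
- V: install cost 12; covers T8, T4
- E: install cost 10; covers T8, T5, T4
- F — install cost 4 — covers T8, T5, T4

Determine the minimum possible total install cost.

4

This is an integer covering problem.
F alone covers T8, T5, T4 — every target.
Total install cost: 4.
No cover costs less than 4.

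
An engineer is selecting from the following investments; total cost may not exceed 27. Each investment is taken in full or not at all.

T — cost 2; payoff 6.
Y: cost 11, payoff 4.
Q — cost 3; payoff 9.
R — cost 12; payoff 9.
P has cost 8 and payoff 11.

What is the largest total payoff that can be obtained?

35

Take T, Q, R, and P: cost 2 + 3 + 12 + 8 = 25 ≤ 27, payoff 6 + 9 + 9 + 11 = 35.
No other feasible combination does better.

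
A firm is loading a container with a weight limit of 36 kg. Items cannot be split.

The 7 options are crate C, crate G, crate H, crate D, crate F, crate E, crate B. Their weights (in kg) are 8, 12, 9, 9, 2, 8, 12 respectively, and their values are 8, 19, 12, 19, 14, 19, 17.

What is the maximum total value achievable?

Allowing fractional choices, the relaxed optimum would be about 78.1, but items are indivisible.
crate G + crate D + crate F + crate E: weight 12 + 9 + 2 + 8 = 31 ≤ 36, value 19 + 19 + 14 + 19 = 71.
crate C + crate H + crate D + crate F + crate E: weight 8 + 9 + 9 + 2 + 8 = 36 ≤ 36, value 8 + 12 + 19 + 14 + 19 = 72.
Best is crate C, crate H, crate D, crate F, and crate E with total value 72.

72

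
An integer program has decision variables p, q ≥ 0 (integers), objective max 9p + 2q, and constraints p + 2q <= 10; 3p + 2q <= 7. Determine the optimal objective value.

18

The continuous relaxation peaks at (2.33, 0) with value 21.00; rounding to a feasible lattice point costs some objective.
(p,q)=(2,0): 1·2+2·0=2≤10, 3·2+2·0=6≤7, objective 18.
(p,q)=(1,1): 1·1+2·1=3≤10, 3·1+2·1=5≤7, objective 11.
(p,q)=(1,0): 1·1+2·0=1≤10, 3·1+2·0=3≤7, objective 9.
The best lattice point is (2,0), giving 18.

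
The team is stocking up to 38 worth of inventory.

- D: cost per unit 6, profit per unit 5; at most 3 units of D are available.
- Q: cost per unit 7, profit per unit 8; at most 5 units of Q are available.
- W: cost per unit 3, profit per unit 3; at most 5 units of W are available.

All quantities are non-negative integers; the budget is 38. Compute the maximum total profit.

This is a bounded integer knapsack.
Q has the best ratio (8/7); taking only Q gives at most 5×8 = 40 (stopped by the cost limit).
Mixing does better — 5×Q and 1×W: cost 38 ≤ 38, profit 5·8 + 1·3 = 43.

43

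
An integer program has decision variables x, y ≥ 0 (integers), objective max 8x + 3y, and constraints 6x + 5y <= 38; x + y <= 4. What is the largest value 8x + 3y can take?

32

(x,y)=(4,0): 6·4+5·0=24≤38, 1·4+1·0=4≤4, objective 32.
(x,y)=(3,1): 6·3+5·1=23≤38, 1·3+1·1=4≤4, objective 27.
(x,y)=(3,0): 6·3+5·0=18≤38, 1·3+1·0=3≤4, objective 24.
No feasible integer point exceeds 32.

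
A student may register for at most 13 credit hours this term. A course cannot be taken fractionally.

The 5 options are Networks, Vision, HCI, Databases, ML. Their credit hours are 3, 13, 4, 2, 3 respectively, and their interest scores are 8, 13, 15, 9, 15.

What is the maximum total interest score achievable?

47

Treat it as a binary knapsack problem.
HCI + Databases + ML: credit hours 4 + 2 + 3 = 9 ≤ 13, interest score 15 + 9 + 15 = 39.
Networks + HCI + ML: credit hours 3 + 4 + 3 = 10 ≤ 13, interest score 8 + 15 + 15 = 38.
Networks + HCI + Databases + ML: credit hours 3 + 4 + 2 + 3 = 12 ≤ 13, interest score 8 + 15 + 9 + 15 = 47.
Best is Networks, HCI, Databases, and ML with total interest score 47.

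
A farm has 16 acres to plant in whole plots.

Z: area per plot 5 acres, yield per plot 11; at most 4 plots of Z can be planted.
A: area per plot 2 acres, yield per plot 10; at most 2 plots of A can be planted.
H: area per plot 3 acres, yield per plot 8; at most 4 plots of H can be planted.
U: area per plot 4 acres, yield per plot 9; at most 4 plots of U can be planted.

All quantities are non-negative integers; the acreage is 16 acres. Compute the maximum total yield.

52

A has the best ratio (10/2); taking only A gives at most 2×10 = 20 (stopped by the supply cap of 2).
Mixing does better — 2×A and 4×H: area 16 ≤ 16, yield 2·10 + 4·8 = 52.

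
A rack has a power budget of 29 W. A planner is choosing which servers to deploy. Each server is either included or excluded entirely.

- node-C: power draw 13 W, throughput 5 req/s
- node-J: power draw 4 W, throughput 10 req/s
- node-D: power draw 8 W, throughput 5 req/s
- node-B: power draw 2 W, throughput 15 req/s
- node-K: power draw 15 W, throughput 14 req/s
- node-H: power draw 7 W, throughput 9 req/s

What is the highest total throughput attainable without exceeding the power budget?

48

This is a 0-1 knapsack instance.
node-J + node-B + node-K: power draw 4 + 2 + 15 = 21 ≤ 29, throughput 10 + 15 + 14 = 39.
node-J + node-D + node-B + node-K: power draw 4 + 8 + 2 + 15 = 29 ≤ 29, throughput 10 + 5 + 15 + 14 = 44.
node-J + node-B + node-K + node-H: power draw 4 + 2 + 15 + 7 = 28 ≤ 29, throughput 10 + 15 + 14 + 9 = 48.
Best is node-J, node-B, node-K, and node-H with total throughput 48.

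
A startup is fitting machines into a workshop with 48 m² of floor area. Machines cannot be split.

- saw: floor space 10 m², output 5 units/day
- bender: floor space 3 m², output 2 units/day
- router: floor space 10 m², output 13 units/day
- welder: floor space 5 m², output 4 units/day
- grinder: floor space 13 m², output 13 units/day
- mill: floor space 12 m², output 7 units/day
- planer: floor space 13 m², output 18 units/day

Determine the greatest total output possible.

Allowing fractional choices, the relaxed optimum would be about 52.3, but machines are indivisible.
saw + router + grinder + planer: floor space 10 + 10 + 13 + 13 = 46 ≤ 48, output 5 + 13 + 13 + 18 = 49.
bender + router + welder + grinder + planer: floor space 3 + 10 + 5 + 13 + 13 = 44 ≤ 48, output 2 + 13 + 4 + 13 + 18 = 50.
router + grinder + mill + planer: floor space 10 + 13 + 12 + 13 = 48 ≤ 48, output 13 + 13 + 7 + 18 = 51.
Best is router, grinder, mill, and planer with total output 51.

51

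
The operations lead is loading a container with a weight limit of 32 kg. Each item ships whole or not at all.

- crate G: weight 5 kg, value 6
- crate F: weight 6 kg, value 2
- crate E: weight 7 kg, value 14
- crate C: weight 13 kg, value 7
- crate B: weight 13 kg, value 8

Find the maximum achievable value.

crate G + crate E + crate B: weight 5 + 7 + 13 = 25 ≤ 32, value 6 + 14 + 8 = 28.
crate G + crate F + crate E + crate B: weight 5 + 6 + 7 + 13 = 31 ≤ 32, value 6 + 2 + 14 + 8 = 30.
crate G + crate F + crate E + crate C: weight 5 + 6 + 7 + 13 = 31 ≤ 32, value 6 + 2 + 14 + 7 = 29.
Best is crate G, crate F, crate E, and crate B with total value 30.

30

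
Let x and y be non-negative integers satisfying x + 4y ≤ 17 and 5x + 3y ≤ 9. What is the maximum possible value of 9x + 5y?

15

(x,y)=(0,3) is feasible, giving 15.
(x,y)=(1,1) is feasible, giving 14.
(x,y)=(0,2) is feasible, giving 10.
(x,y)=(1,0) is feasible, giving 9.
No feasible integer point exceeds 15.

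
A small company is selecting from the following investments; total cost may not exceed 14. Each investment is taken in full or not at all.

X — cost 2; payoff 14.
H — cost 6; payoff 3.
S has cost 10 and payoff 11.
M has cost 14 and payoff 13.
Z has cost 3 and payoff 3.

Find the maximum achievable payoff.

25

This is a 0-1 knapsack instance.
Allowing fractional choices, the relaxed optimum would be about 27.0, but investments are indivisible.
X + H + Z: cost 2 + 6 + 3 = 11 ≤ 14, payoff 14 + 3 + 3 = 20.
X + S: cost 2 + 10 = 12 ≤ 14, payoff 14 + 11 = 25.
X + Z: cost 2 + 3 = 5 ≤ 14, payoff 14 + 3 = 17.
Best is X and S with total payoff 25.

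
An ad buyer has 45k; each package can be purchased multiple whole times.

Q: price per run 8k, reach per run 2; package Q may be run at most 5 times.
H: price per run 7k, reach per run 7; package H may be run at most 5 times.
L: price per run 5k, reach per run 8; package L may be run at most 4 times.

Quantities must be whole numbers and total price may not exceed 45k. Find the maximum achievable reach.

53

This is a bounded integer knapsack.
4×H and 3×L: price 43 ≤ 45, reach 4·7 + 3·8 = 52.
3×H and 4×L: price 41 ≤ 45, reach 3·7 + 4·8 = 53.
Best is 53.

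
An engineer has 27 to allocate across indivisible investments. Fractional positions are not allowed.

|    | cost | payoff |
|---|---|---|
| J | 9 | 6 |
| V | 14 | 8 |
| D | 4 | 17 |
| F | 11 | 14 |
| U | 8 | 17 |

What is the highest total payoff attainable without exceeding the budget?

48

Allowing fractional choices, the relaxed optimum would be about 50.7, but investments are indivisible.
D + F + U: cost 4 + 11 + 8 = 23 ≤ 27, payoff 17 + 14 + 17 = 48.
V + D + U: cost 14 + 4 + 8 = 26 ≤ 27, payoff 8 + 17 + 17 = 42.
J + D + U: cost 9 + 4 + 8 = 21 ≤ 27, payoff 6 + 17 + 17 = 40.
Best is D, F, and U with total payoff 48.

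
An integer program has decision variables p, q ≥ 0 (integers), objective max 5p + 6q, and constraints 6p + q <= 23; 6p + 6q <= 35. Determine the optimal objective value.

Relaxing integrality, the LP optimum is 35.00 at (p,q) = (0, 5.83), which is not an integer point.
(p,q)=(0,5): 6·0+1·5=5≤23, 6·0+6·5=30≤35, objective 30.
(p,q)=(1,4): 6·1+1·4=10≤23, 6·1+6·4=30≤35, objective 29.
(p,q)=(0,4): 6·0+1·4=4≤23, 6·0+6·4=24≤35, objective 24.
No feasible integer point exceeds 30.

30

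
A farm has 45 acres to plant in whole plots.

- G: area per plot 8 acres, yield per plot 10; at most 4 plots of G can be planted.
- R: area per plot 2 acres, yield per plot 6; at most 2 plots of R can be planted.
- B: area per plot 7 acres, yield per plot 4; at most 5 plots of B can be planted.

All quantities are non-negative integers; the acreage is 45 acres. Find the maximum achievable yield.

56

R has the best ratio (6/2); taking only R gives at most 2×6 = 12 (stopped by the supply cap of 2).
Mixing does better — 4×G, 2×R, and 1×B: area 43 ≤ 45, yield 4·10 + 2·6 + 1·4 = 56.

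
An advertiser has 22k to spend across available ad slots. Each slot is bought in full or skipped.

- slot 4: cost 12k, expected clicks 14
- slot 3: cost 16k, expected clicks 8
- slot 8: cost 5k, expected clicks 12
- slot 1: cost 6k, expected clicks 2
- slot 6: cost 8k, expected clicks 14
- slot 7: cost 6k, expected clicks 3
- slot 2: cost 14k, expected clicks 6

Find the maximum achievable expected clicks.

slot 4 + slot 6: cost 12 + 8 = 20 ≤ 22, expected clicks 14 + 14 = 28.
slot 8 + slot 1 + slot 6: cost 5 + 6 + 8 = 19 ≤ 22, expected clicks 12 + 2 + 14 = 28.
slot 8 + slot 6 + slot 7: cost 5 + 8 + 6 = 19 ≤ 22, expected clicks 12 + 14 + 3 = 29.
Best is slot 8, slot 6, and slot 7 with total expected clicks 29.

29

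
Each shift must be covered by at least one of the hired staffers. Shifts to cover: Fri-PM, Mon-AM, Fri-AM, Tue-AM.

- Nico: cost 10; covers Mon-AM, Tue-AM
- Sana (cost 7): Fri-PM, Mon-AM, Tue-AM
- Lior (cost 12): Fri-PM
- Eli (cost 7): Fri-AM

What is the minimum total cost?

14

Choose Sana and Eli: together they cover Fri-PM, Mon-AM, Fri-AM, Tue-AM — every shift.
Total cost: 7 + 7 = 14.
No cover costs less than 14.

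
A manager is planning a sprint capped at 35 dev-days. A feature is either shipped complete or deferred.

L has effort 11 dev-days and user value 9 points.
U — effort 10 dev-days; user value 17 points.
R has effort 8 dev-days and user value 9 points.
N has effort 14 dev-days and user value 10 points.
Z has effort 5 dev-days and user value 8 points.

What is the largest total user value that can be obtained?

43

L + U + N: effort 11 + 10 + 14 = 35 ≤ 35, user value 9 + 17 + 10 = 36.
L + U + R + Z: effort 11 + 10 + 8 + 5 = 34 ≤ 35, user value 9 + 17 + 9 + 8 = 43.
U + R + N: effort 10 + 8 + 14 = 32 ≤ 35, user value 17 + 9 + 10 = 36.
Best is L, U, R, and Z with total user value 43.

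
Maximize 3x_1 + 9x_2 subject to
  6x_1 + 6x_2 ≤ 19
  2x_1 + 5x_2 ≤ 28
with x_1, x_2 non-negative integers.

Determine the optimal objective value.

(x_1,x_2)=(0,3) is feasible, giving 27.
(x_1,x_2)=(1,2) is feasible, giving 21.
Maximum is 27 at (x_1,x_2)=(0,3).

27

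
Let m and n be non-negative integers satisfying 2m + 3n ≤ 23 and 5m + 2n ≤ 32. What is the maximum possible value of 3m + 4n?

32

(m,n)=(4,5) is feasible, giving 32.
(m,n)=(3,5) is feasible, giving 29.
(m,n)=(4,4) is feasible, giving 28.
Maximum is 32 at (m,n)=(4,5).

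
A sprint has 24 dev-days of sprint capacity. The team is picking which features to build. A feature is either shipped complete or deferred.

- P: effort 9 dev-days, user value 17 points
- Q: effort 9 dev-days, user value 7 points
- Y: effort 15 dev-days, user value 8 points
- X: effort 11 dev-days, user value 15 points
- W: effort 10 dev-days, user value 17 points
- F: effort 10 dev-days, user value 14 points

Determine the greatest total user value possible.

This is a 0-1 knapsack instance.
Allowing fractional choices, the relaxed optimum would be about 41.0, but features are indivisible.
P + X: effort 9 + 11 = 20 ≤ 24, user value 17 + 15 = 32.
P + W: effort 9 + 10 = 19 ≤ 24, user value 17 + 17 = 34.
Best is P and W with total user value 34.

34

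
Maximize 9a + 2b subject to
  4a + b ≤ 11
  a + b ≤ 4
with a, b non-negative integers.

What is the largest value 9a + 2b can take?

22

The continuous relaxation peaks at (2.75, 0) with value 24.75; rounding to a feasible lattice point costs some objective.
(a,b)=(2,2): 4·2+1·2=10≤11, 1·2+1·2=4≤4, objective 22.
(a,b)=(2,1): 4·2+1·1=9≤11, 1·2+1·1=3≤4, objective 20.
(a,b)=(2,0): 4·2+1·0=8≤11, 1·2+1·0=2≤4, objective 18.
No feasible integer point exceeds 22.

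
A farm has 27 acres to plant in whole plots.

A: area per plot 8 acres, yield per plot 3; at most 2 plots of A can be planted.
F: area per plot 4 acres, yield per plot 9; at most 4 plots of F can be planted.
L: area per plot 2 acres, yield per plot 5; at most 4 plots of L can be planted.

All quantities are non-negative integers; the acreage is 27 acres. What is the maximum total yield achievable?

This is a bounded integer knapsack.
Take 4×F and 4×L: area 24 ≤ 27, yield 4·9 + 4·5 = 56.
L has the best ratio (5/2) and is taken to its limit of 4; remaining capacity is filled optimally with the others.

56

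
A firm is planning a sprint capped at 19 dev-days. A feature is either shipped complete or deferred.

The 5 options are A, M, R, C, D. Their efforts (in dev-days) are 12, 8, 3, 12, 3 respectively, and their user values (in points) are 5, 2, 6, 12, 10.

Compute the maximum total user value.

Allowing fractional choices, the relaxed optimum would be about 28.4, but features are indivisible.
R + C + D: effort 3 + 12 + 3 = 18 ≤ 19, user value 6 + 12 + 10 = 28.
C + D: effort 12 + 3 = 15 ≤ 19, user value 12 + 10 = 22.
Best is R, C, and D with total user value 28.

28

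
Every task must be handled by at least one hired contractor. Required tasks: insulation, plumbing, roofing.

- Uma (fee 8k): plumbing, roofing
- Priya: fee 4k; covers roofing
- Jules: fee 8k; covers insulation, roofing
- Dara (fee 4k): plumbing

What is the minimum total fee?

The greedy cost-per-new-task heuristic would pick Uma and Jules for 16, but a cheaper cover exists.
Choose Jules and Dara: together they cover insulation, plumbing, roofing — every task.
Total fee: 8 + 4 = 12.
No cover costs less than 12.

12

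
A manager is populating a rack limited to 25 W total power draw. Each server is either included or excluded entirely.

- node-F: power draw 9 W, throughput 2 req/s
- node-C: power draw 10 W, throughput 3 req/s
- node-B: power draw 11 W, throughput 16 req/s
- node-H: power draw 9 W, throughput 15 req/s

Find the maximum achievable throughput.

31

This is an integer program with binary decision variables.
Take node-B and node-H: power draw 11 + 9 = 20 ≤ 25, throughput 16 + 15 = 31.
No other feasible combination does better.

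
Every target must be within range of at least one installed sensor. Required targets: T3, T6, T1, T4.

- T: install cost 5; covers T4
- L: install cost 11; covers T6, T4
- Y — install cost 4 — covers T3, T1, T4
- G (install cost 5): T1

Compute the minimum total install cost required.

Choose L and Y: together they cover T3, T6, T1, T4 — every target.
Total install cost: 11 + 4 = 15.
No cover costs less than 15.

15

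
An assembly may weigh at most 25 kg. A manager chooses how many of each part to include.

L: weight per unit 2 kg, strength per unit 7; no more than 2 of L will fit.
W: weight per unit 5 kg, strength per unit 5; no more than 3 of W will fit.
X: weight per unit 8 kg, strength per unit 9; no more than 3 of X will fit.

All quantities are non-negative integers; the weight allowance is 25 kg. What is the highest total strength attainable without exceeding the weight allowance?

L has the best ratio (7/2); taking only L gives at most 2×7 = 14 (stopped by the supply cap of 2).
Mixing does better — 2×L, 1×W, and 2×X: weight 25 ≤ 25, strength 2·7 + 1·5 + 2·9 = 37.

37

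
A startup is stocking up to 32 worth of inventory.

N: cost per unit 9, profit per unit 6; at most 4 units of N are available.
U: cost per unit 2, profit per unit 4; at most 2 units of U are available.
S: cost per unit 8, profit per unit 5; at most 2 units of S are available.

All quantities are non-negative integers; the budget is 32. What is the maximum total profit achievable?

This is a bounded integer knapsack.
2×N, 2×U, and 1×S: cost 30 ≤ 32, profit 2·6 + 2·4 + 1·5 = 25.
3×N and 2×U: cost 31 ≤ 32, profit 3·6 + 2·4 = 26.
Best is 26.

26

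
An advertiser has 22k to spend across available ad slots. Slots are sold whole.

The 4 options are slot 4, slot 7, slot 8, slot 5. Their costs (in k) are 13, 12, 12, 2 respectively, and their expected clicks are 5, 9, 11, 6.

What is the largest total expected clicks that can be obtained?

slot 7 + slot 5: cost 12 + 2 = 14 ≤ 22, expected clicks 9 + 6 = 15.
slot 8 + slot 5: cost 12 + 2 = 14 ≤ 22, expected clicks 11 + 6 = 17.
Best is slot 8 and slot 5 with total expected clicks 17.

17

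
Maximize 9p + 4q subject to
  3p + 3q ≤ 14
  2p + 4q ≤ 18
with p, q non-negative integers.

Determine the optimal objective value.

Relaxing integrality, the LP optimum is 42.00 at (p,q) = (4.67, 0), which is not an integer point.
(p,q)=(4,0): 3·4+3·0=12≤14, 2·4+4·0=8≤18, objective 36.
(p,q)=(3,1): 3·3+3·1=12≤14, 2·3+4·1=10≤18, objective 31.
(p,q)=(3,0): 3·3+3·0=9≤14, 2·3+4·0=6≤18, objective 27.
Maximum is 36 at (p,q)=(4,0).

36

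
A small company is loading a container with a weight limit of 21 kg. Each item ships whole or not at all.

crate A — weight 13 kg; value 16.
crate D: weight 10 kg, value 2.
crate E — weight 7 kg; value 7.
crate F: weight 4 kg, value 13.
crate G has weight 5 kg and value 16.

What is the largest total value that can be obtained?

Take crate E, crate F, and crate G: weight 7 + 4 + 5 = 16 ≤ 21, value 7 + 13 + 16 = 36.
No other feasible combination does better.

36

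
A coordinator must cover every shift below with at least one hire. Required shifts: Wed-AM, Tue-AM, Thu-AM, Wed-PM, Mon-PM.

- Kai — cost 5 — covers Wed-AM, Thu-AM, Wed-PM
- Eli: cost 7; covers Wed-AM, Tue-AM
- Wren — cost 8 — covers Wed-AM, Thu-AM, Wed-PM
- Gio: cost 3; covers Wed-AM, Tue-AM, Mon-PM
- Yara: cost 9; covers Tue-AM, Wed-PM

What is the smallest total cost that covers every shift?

8

Choose Kai and Gio: together they cover Wed-AM, Tue-AM, Thu-AM, Wed-PM, Mon-PM — every shift.
Total cost: 5 + 3 = 8.
No cover costs less than 8.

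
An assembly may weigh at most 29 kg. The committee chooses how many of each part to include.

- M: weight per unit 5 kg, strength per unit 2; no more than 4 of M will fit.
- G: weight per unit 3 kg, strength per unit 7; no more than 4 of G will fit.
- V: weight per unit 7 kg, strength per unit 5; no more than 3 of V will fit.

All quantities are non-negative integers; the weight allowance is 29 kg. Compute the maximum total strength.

38

This is a bounded integer knapsack.
2×M, 4×G, and 1×V: weight 29 ≤ 29, strength 2·2 + 4·7 + 1·5 = 37.
4×G and 2×V: weight 26 ≤ 29, strength 4·7 + 2·5 = 38.
Best is 38.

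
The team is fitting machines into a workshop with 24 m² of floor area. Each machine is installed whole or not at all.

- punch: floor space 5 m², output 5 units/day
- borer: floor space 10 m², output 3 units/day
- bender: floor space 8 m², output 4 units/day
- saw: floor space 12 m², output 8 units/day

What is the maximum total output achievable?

Allowing fractional choices, the relaxed optimum would be about 16.5, but machines are indivisible.
bender + saw: floor space 8 + 12 = 20 ≤ 24, output 4 + 8 = 12.
punch + saw: floor space 5 + 12 = 17 ≤ 24, output 5 + 8 = 13.
punch + borer + bender: floor space 5 + 10 + 8 = 23 ≤ 24, output 5 + 3 + 4 = 12.
Best is punch and saw with total output 13.

13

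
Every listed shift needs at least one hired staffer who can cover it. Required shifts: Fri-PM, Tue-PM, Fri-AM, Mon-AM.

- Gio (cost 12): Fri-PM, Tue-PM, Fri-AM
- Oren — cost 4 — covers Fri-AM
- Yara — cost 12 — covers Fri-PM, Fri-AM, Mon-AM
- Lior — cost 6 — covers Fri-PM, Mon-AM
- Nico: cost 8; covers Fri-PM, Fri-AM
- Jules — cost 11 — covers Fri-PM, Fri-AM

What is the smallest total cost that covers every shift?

This is an integer covering problem.
The greedy cost-per-new-shift heuristic would pick Lior, Oren, and Gio for 22, but a cheaper cover exists.
Choose Gio and Lior: together they cover Fri-PM, Tue-PM, Fri-AM, Mon-AM — every shift.
Total cost: 12 + 6 = 18.
No cover costs less than 18.

18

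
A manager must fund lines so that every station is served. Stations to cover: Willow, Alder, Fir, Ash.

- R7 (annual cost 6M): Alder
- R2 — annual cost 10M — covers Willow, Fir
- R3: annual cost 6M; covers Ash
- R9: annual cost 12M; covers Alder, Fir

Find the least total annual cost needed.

22

This is an integer covering problem.
Choose R7, R2, and R3: together they cover Willow, Alder, Fir, Ash — every station.
Total annual cost: 6 + 10 + 6 = 22.
No cover costs less than 22.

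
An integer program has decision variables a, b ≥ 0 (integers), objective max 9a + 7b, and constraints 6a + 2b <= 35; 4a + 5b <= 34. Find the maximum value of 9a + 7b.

The continuous relaxation peaks at (4.86, 2.91) with value 64.14; rounding to a feasible lattice point costs some objective.
(a,b)=(5,2): 6·5+2·2=34≤35, 4·5+5·2=30≤34, objective 59.
(a,b)=(4,3): 6·4+2·3=30≤35, 4·4+5·3=31≤34, objective 57.
(a,b)=(5,1): 6·5+2·1=32≤35, 4·5+5·1=25≤34, objective 52.
The best lattice point is (5,2), giving 59.

59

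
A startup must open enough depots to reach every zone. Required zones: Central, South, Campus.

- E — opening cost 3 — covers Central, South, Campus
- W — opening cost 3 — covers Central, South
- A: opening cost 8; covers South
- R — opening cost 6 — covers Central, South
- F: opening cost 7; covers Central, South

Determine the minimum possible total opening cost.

E alone covers Central, South, Campus — every zone.
Total opening cost: 3.
No cover costs less than 3.

3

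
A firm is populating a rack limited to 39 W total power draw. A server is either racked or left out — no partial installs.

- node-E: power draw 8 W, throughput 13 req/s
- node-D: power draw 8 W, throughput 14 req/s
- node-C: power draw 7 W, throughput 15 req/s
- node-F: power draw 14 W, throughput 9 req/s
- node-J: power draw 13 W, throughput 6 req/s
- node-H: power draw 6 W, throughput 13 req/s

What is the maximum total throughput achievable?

55

Take node-E, node-D, node-C, and node-H: power draw 8 + 8 + 7 + 6 = 29 ≤ 39, throughput 13 + 14 + 15 + 13 = 55.
No other feasible combination does better.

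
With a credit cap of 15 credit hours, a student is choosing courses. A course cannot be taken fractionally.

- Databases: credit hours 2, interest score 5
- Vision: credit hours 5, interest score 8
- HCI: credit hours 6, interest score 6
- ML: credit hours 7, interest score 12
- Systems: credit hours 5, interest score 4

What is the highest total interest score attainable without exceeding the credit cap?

25

Take Databases, Vision, and ML: credit hours 2 + 5 + 7 = 14 ≤ 15, interest score 5 + 8 + 12 = 25.
No other feasible combination does better.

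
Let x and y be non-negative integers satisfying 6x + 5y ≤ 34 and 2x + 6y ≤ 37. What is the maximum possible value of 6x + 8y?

The continuous relaxation peaks at (0.731, 5.92) with value 51.77; rounding to a feasible lattice point costs some objective.
(x,y)=(0,6) is feasible, giving 48.
(x,y)=(1,5) is feasible, giving 46.
(x,y)=(0,5) is feasible, giving 40.
The best lattice point is (0,6), giving 48.

48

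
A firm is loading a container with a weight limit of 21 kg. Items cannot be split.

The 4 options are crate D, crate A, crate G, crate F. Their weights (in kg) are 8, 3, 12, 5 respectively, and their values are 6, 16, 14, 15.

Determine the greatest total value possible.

Allowing fractional choices, the relaxed optimum would be about 45.8, but items are indivisible.
crate D + crate A + crate F: weight 8 + 3 + 5 = 16 ≤ 21, value 6 + 16 + 15 = 37.
crate A + crate G + crate F: weight 3 + 12 + 5 = 20 ≤ 21, value 16 + 14 + 15 = 45.
Best is crate A, crate G, and crate F with total value 45.

45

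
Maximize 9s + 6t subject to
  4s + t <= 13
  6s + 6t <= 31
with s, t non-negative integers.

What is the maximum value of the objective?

36

Relaxing integrality, the LP optimum is 38.83 at (s,t) = (2.61, 2.56), which is not an integer point.
(s,t)=(2,3): 4·2+1·3=11≤13, 6·2+6·3=30≤31, objective 36.
(s,t)=(3,1): 4·3+1·1=13≤13, 6·3+6·1=24≤31, objective 33.
Maximum is 36 at (s,t)=(2,3).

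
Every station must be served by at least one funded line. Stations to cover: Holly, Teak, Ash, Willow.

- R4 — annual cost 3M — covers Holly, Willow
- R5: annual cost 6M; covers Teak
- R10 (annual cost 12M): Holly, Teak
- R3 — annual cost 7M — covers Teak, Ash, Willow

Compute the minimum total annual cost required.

10

Choose R4 and R3: together they cover Holly, Teak, Ash, Willow — every station.
Total annual cost: 3 + 7 = 10.
No cover costs less than 10.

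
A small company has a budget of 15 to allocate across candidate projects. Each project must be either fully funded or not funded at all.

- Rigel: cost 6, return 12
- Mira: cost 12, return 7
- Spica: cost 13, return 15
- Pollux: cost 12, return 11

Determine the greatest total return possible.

15

Allowing fractional choices, the relaxed optimum would be about 22.4, but projects are indivisible.
Spica: cost 13 ≤ 15, return 15.
Rigel: cost 6 ≤ 15, return 12.
Pollux: cost 12 ≤ 15, return 11.
Best is Spica with total return 15.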